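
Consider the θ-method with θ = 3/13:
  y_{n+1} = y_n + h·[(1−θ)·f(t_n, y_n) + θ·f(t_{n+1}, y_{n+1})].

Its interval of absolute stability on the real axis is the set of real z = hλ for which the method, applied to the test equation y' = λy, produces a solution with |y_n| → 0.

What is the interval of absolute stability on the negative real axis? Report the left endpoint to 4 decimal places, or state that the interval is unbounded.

On y'=λy, z=hλ:
  y_{n+1} = y_n + z·[10/13·y_n + 3/13·y_{n+1}] ⇒ (1 − 3/13z)y_{n+1} = (1 + 10/13z)y_n
  Hence R(z) = (1 + 10/13z)/(1 − 3/13z).

Find x<0 with |R(x)|<1.
x=-1.11: |R|=0.1164
R=−1: 1+10/13x = −1+3/13x ⇒ -7/13x=2 ⇒ x=2/(-7/13)=-3.7143
Confirm numerically:
  x=-3.010: |R|=0.77621 <1
  x=-2.100: |R|=0.41451 <1
  x=-1.961: |R|=0.35005 <1
  x=-4.294: |R|=1.15679 >1
  x=-3.812: |R|=1.02799 >1
Interval (-3.7143, 0).

z∈(-3.7143,0).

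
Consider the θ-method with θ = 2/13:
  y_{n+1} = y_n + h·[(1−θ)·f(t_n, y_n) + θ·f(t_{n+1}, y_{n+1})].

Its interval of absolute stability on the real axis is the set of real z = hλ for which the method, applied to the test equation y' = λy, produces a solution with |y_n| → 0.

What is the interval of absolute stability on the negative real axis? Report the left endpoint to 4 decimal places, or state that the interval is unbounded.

Test eqn y'=λy, z=hλ:
  y_{n+1} = y_n + z·[11/13·y_n + 2/13·y_{n+1}] ⇒ (1 − 2/13z)y_{n+1} = (1 + 11/13z)y_n
  Hence R(z) = (1 + 11/13z)/(1 − 2/13z).

Need |R(x)|<1, x<0.
x=-0.53: |R|=0.5100
R=−1: 1+11/13x = −1+2/13x ⇒ -9/13x=2 ⇒ x=2/(-9/13)=-2.8889
Confirm numerically:
  x=-2.703: |R|=0.90911 <1
  x=-2.632: |R|=0.87341 <1
  x=-1.569: |R|=0.26391 <1
  x=-1.434: |R|=0.17482 <1
  x=-3.264: |R|=1.17288 >1
  x=-3.060: |R|=1.08054 >1
  x=-2.971: |R|=1.03901 >1
Stable set (-2.8889, 0).

z∈(-2.8889,0).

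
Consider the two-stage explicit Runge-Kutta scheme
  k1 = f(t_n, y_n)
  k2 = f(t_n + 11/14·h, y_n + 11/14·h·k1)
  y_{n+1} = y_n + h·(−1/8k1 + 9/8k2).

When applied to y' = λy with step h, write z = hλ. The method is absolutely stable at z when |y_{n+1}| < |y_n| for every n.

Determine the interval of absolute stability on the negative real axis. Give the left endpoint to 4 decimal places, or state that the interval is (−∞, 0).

Set f=λy, z=hλ:
  k1=λy_n ⇒ h·k1=z·y_n;  k2=λ(1+11/14z)y_n ⇒ h·k2=z(1+11/14z)y_n
  y_{n+1}/y_n = 1 − 1/8z + 9/8z(1+11/14z) = 1 + z + 99/112z²
  R(z) = 1 + z + 99/112z².

Solve |R(x)|<1 on ℝ⁻.
x=-1.26: |R|=1.1433
R=1: x+99/112x²=0 ⇒ x=−112/99=-1.1313; min R=1−1/(4·99/112)=0.7172>−1
Confirm numerically:
  x=-1.033: |R|=0.91023 <1
  x=-0.715: |R|=0.73689 <1
  x=-0.704: |R|=0.73409 <1
  x=-0.667: |R|=0.72625 <1
  x=-1.604: |R|=1.67019 >1
  x=-1.158: |R|=1.02732 >1
Stable set (-1.1313, 0).

z∈(-1.1313,0).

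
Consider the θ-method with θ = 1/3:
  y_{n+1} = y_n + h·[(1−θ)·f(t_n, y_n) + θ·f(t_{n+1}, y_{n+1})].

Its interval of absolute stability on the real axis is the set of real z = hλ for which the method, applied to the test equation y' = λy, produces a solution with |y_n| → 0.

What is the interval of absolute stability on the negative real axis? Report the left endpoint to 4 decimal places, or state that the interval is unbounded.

Set f=λy, z=hλ:
  y_{n+1} = y_n + z·[2/3·y_n + 1/3·y_{n+1}] ⇒ (1 − 1/3z)y_{n+1} = (1 + 2/3z)y_n
  R(z) = (1 + 2/3z)/(1 − 1/3z).

Boundary: |R(x)|=1, x<0.
x=-1.35: |R|=0.0690
R=−1: 1+2/3x = −1+1/3x ⇒ -1/3x=2 ⇒ x=2/(-1/3)=-6.0000
Confirm numerically:
  x=-4.979: |R|=0.87204 <1
  x=-4.279: |R|=0.76357 <1
  x=-3.476: |R|=0.61025 <1
  x=-2.609: |R|=0.39544 <1
  x=-6.584: |R|=1.06093 >1
  x=-6.308: |R|=1.03309 >1
  x=-6.092: |R|=1.01012 >1
Interval (-6.0000, 0).

z∈(-6.0000,0).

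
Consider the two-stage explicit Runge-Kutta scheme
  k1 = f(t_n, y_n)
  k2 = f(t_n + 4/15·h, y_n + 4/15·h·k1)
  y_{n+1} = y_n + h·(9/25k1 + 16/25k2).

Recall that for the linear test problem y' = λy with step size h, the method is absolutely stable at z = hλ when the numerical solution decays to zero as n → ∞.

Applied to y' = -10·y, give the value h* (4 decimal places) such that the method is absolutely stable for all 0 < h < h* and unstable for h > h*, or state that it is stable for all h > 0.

(-5.8594,0); λ=-10 ⇒ h* = (375/64)/10 = 0.5859.

With y'=λy (z=hλ):
  k1=λy_n ⇒ h·k1=z·y_n;  k2=λ(1+4/15z)y_n ⇒ h·k2=z(1+4/15z)y_n
  y_{n+1}/y_n = 1 + 9/25z + 16/25z(1+4/15z) = 1 + z + 64/375z²
  R(z) = 1 + z + 64/375z².

Need |R(x)|<1, x<0.
x=-1.77: |R|=0.2353
R=1: x+64/375x²=0 ⇒ x=−375/64=-5.8594; min R=1−1/(4·64/375)=-0.4648>−1
Confirm numerically:
  x=-5.496: |R|=0.65916 <1
  x=-5.231: |R|=0.43901 <1
  x=-3.079: |R|=0.46104 <1
  x=-6.393: |R|=1.58222 >1
  x=-5.897: |R|=1.03787 >1
So |R|<1 on (-5.8594, 0).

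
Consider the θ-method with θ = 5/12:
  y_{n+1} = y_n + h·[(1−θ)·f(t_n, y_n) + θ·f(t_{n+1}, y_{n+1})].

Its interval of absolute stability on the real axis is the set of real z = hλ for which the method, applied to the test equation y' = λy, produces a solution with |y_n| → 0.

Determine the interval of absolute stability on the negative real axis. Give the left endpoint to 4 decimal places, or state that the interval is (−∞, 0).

On y'=λy, z=hλ:
  y_{n+1} = y_n + z·[7/12·y_n + 5/12·y_{n+1}] ⇒ (1 − 5/12z)y_{n+1} = (1 + 7/12z)y_n
  ⇒ R(z) = (1 + 7/12z)/(1 − 5/12z).

Solve |R(x)|<1 on ℝ⁻.
x=-0.87: |R|=0.3615
R=−1: 1+7/12x = −1+5/12x ⇒ -1/6x=2 ⇒ x=2/(-1/6)=-12.0000
Confirm numerically:
  x=-11.892: |R|=0.99698 <1
  x=-11.589: |R|=0.98825 <1
  x=-9.199: |R|=0.90341 <1
  x=-12.391: |R|=1.01057 >1
  x=-12.350: |R|=1.00949 >1
So |R|<1 on (-12.0000, 0).

z∈(-12.0000,0).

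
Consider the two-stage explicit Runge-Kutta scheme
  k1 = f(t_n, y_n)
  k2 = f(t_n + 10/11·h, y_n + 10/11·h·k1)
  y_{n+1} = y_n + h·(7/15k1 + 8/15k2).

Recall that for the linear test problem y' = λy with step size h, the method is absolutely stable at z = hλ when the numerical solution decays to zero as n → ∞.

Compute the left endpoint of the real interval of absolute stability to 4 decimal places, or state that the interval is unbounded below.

left endpoint -2.0625.

Test eqn y'=λy, z=hλ:
  k1=λy_n ⇒ h·k1=z·y_n;  k2=λ(1+10/11z)y_n ⇒ h·k2=z(1+10/11z)y_n
  y_{n+1}/y_n = 1 + 7/15z + 8/15z(1+10/11z) = 1 + z + 16/33z²
  Hence R(z) = 1 + z + 16/33z².

Find x<0 with |R(x)|<1.
x=-0.97: |R|=0.4862
R=1: x+16/33x²=0 ⇒ x=−33/16=-2.0625; min R=1−1/(4·16/33)=0.4844>−1
Confirm numerically:
  x=-1.688: |R|=0.69350 <1
  x=-1.376: |R|=0.54200 <1
  x=-1.133: |R|=0.48939 <1
  x=-0.944: |R|=0.48807 <1
  x=-2.632: |R|=1.72675 >1
  x=-2.478: |R|=1.49920 >1
  x=-2.330: |R|=1.30219 >1
Interval (-2.0625, 0).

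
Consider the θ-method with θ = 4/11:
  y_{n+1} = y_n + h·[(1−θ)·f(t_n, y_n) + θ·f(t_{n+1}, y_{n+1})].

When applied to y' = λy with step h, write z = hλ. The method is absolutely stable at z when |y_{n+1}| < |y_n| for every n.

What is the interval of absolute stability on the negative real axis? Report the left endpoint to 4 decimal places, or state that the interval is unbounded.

z∈(-7.3333,0).

Set f=λy, z=hλ:
  y_{n+1} = y_n + z·[7/11·y_n + 4/11·y_{n+1}] ⇒ (1 − 4/11z)y_{n+1} = (1 + 7/11z)y_n
  so R(z) = (1 + 7/11z)/(1 − 4/11z).

Need |R(x)|<1, x<0.
x=-1.2: |R|=0.1646
R=−1: 1+7/11x = −1+4/11x ⇒ -3/11x=2 ⇒ x=2/(-3/11)=-7.3333
Confirm numerically:
  x=-6.360: |R|=0.91987 <1
  x=-5.446: |R|=0.82729 <1
  x=-5.321: |R|=0.81300 <1
  x=-7.918: |R|=1.04110 >1
  x=-7.814: |R|=1.03413 >1
So |R|<1 on (-7.3333, 0).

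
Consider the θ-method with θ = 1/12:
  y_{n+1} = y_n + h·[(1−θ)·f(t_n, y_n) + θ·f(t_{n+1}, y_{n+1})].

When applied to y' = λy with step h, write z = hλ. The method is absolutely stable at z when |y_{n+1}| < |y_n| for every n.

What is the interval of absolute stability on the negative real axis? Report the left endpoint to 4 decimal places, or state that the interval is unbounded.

z∈(-2.4000,0).

Set f=λy, z=hλ:
  y_{n+1} = y_n + z·[11/12·y_n + 1/12·y_{n+1}] ⇒ (1 − 1/12z)y_{n+1} = (1 + 11/12z)y_n
  ⇒ R(z) = (1 + 11/12z)/(1 − 1/12z).

Boundary: |R(x)|=1, x<0.
x=-0.55: |R|=0.4741
R=−1: 1+11/12x = −1+1/12x ⇒ -5/6x=2 ⇒ x=2/(-5/6)=-2.4000
Confirm numerically:
  x=-2.251: |R|=0.89545 <1
  x=-1.302: |R|=0.17456 <1
  x=-1.254: |R|=0.13536 <1
  x=-2.974: |R|=1.38333 >1
  x=-2.581: |R|=1.12413 >1
  x=-2.453: |R|=1.03667 >1
Stable set (-2.4000, 0).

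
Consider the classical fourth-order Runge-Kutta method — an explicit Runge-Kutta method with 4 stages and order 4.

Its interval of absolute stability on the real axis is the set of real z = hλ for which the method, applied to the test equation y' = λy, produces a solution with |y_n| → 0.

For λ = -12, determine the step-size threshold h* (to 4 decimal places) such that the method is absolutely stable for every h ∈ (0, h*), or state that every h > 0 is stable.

On y'=λy, z=hλ:
  order 4, 4-stage ⇒ R(z)=1+z+z^2/2+z^3/6+z^4/24
  (e.g. R(-1.79)=0.28392, |R|=0.28392)

Boundary: |R(x)|=1, x<0.
x=-1.79: |R|=0.2839
|R(-3.03)|=1.4361 |R(-2.48)|=0.6292 |R(-1.82)|=0.2886
Bisect:
  x_lo=-3.3182 |R|=2.1492  x_hi=-0.2701 |R|=0.7633
  mid=-1.79415 |R|=0.28453 →hi
  mid=-2.55618 |R|=0.70606 →hi
  mid=-2.93720 |R|=1.25424 →lo
  mid=-2.74669 |R|=0.94334 →hi
  mid=-2.84194 |R|=1.08882 →lo
  mid=-2.79432 |R|=1.01369 →lo
  mid=-2.77050 |R|=0.97793 →hi
  mid=-2.78241 |R|=0.99566 →hi
  mid=-2.78836 |R|=1.00464 →lo
  ...
  [-2.78539,-2.78520] ⇒ x*=-2.7853
Interval (-2.7853, 0).

(-2.7853,0); λ=-12 ⇒ h* = 0.2321.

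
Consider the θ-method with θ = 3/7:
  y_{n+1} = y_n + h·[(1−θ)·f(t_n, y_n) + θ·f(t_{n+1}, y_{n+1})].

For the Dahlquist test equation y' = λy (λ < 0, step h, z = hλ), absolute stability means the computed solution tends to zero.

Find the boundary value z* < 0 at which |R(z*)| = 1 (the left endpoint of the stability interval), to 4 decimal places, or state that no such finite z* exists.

z* = -14.0000.

Set f=λy, z=hλ:
  y_{n+1} = y_n + z·[4/7·y_n + 3/7·y_{n+1}] ⇒ (1 − 3/7z)y_{n+1} = (1 + 4/7z)y_n
  ⇒ R(z) = (1 + 4/7z)/(1 − 3/7z).

Find x<0 with |R(x)|<1.
x=-1.22: |R|=0.1989
R=−1: 1+4/7x = −1+3/7x ⇒ -1/7x=2 ⇒ x=2/(-1/7)=-14.0000
Confirm numerically:
  x=-10.232: |R|=0.90004 <1
  x=-9.084: |R|=0.85648 <1
  x=-8.951: |R|=0.85086 <1
  x=-14.586: |R|=1.01154 >1
  x=-14.172: |R|=1.00347 >1
  x=-14.114: |R|=1.00231 >1
Stable set (-14.0000, 0).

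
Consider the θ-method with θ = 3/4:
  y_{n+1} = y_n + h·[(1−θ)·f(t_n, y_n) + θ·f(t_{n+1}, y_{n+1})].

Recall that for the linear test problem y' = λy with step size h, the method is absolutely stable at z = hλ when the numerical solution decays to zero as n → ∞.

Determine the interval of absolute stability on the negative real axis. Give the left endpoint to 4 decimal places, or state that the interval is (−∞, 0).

(−∞, 0) — no finite endpoint.

Test eqn y'=λy, z=hλ:
  y_{n+1} = y_n + z·[1/4·y_n + 3/4·y_{n+1}] ⇒ (1 − 3/4z)y_{n+1} = (1 + 1/4z)y_n
  Hence R(z) = (1 + 1/4z)/(1 − 3/4z).

Boundary: |R(x)|=1, x<0.
x=-1.19: |R|=0.3712
x=-2: |R|=0.2000
x=-10: |R|=0.1765
x=-100: |R|=0.3158
θ=3/4≥1/2 ⇒ |1+1/4x|<|1−3/4x| ∀x<0 ⇒ stable on all of ℝ⁻.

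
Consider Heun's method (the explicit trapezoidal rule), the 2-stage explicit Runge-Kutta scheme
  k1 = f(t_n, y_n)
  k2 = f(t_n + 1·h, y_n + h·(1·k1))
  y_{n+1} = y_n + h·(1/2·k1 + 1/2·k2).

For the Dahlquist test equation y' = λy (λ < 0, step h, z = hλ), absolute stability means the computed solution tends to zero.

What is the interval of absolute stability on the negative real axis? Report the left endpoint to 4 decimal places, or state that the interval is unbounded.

z∈(-2.0000,0).

On y'=λy, z=hλ:
  order 2, 2-stage ⇒ R(z)=1+z+z^2/2
  (e.g. R(-0.48)=0.63520, |R|=0.63520)

Find x<0 with |R(x)|<1.
x=-0.48: |R|=0.6352
|R(-2.2)|=1.2200 |R(-1.95)|=0.9512 |R(-0.81)|=0.5181
Bisect:
  x_lo=-2.4956 |R|=1.6183  x_hi=-0.3830 |R|=0.6903
  mid=-1.43928 |R|=0.59648 →hi
  mid=-1.96742 |R|=0.96795 →hi
  mid=-2.23148 |R|=1.25828 →lo
  mid=-2.09945 |R|=1.10439 →lo
  mid=-2.03343 |R|=1.03399 →lo
  mid=-2.00042 |R|=1.00042 →lo
  mid=-1.98392 |R|=0.98405 →hi
  mid=-1.99217 |R|=0.99220 →hi
  ...
  [-2.00004,-1.99991] ⇒ x*=-2.0000
Stable set (-2.0000, 0).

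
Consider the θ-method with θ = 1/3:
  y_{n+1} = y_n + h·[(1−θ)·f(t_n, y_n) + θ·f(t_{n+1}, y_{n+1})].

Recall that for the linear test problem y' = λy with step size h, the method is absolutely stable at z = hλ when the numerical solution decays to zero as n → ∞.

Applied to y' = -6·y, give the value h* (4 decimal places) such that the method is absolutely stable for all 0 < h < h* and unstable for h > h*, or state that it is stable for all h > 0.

(-6.0000,0); λ=-6 ⇒ h* = (6)/6 = 1.0000.

Set f=λy, z=hλ:
  y_{n+1} = y_n + z·[2/3·y_n + 1/3·y_{n+1}] ⇒ (1 − 1/3z)y_{n+1} = (1 + 2/3z)y_n
  R(z) = (1 + 2/3z)/(1 − 1/3z).

Boundary: |R(x)|=1, x<0.
x=-0.8: |R|=0.3684
R=−1: 1+2/3x = −1+1/3x ⇒ -1/3x=2 ⇒ x=2/(-1/3)=-6.0000
Confirm numerically:
  x=-5.705: |R|=0.96611 <1
  x=-4.976: |R|=0.87161 <1
  x=-3.307: |R|=0.57301 <1
  x=-2.848: |R|=0.46101 <1
  x=-6.584: |R|=1.06093 >1
  x=-6.470: |R|=1.04963 >1
  x=-6.443: |R|=1.04691 >1
So |R|<1 on (-6.0000, 0).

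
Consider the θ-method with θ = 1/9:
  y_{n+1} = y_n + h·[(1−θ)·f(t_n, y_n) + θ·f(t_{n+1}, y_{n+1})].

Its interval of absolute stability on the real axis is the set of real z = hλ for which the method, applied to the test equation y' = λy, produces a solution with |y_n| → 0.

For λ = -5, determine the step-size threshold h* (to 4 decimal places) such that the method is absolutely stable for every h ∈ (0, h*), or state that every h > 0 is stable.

On y'=λy, z=hλ:
  y_{n+1} = y_n + z·[8/9·y_n + 1/9·y_{n+1}] ⇒ (1 − 1/9z)y_{n+1} = (1 + 8/9z)y_n
  so R(z) = (1 + 8/9z)/(1 − 1/9z).

Find x<0 with |R(x)|<1.
x=-1.53: |R|=0.3077
R=−1: 1+8/9x = −1+1/9x ⇒ -7/9x=2 ⇒ x=2/(-7/9)=-2.5714
Confirm numerically:
  x=-2.012: |R|=0.64439 <1
  x=-1.845: |R|=0.53112 <1
  x=-1.225: |R|=0.07824 <1
  x=-2.924: |R|=1.20698 >1
  x=-2.842: |R|=1.15994 >1
So |R|<1 on (-2.5714, 0).

(-2.5714,0); λ=-5 ⇒ h* = (18/7)/5 = 0.5143.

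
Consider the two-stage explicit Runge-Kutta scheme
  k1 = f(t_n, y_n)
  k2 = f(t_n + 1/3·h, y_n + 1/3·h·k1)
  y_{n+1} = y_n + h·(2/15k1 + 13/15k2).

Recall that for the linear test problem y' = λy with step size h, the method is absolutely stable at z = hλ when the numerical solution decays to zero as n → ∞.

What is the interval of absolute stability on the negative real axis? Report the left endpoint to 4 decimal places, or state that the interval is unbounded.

z∈(-3.4615,0).

On y'=λy, z=hλ:
  k1=λy_n ⇒ h·k1=z·y_n;  k2=λ(1+1/3z)y_n ⇒ h·k2=z(1+1/3z)y_n
  y_{n+1}/y_n = 1 + 2/15z + 13/15z(1+1/3z) = 1 + z + 13/45z²
  so R(z) = 1 + z + 13/45z².

Boundary: |R(x)|=1, x<0.
x=-1.43: |R|=0.1607
R=1: x+13/45x²=0 ⇒ x=−45/13=-3.4615; min R=1−1/(4·13/45)=0.1346>−1
Confirm numerically:
  x=-3.002: |R|=0.60147 <1
  x=-2.990: |R|=0.59270 <1
  x=-2.078: |R|=0.16945 <1
  x=-1.579: |R|=0.14127 <1
  x=-3.992: |R|=1.61175 >1
  x=-3.969: |R|=1.58186 >1
  x=-3.755: |R|=1.31834 >1
So |R|<1 on (-3.4615, 0).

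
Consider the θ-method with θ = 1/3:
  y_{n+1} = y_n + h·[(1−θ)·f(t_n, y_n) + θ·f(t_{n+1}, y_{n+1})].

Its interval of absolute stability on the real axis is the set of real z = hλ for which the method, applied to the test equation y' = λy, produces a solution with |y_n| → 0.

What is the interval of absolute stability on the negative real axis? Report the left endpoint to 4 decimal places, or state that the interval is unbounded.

(-6.0000, 0).

Set f=λy, z=hλ:
  y_{n+1} = y_n + z·[2/3·y_n + 1/3·y_{n+1}] ⇒ (1 − 1/3z)y_{n+1} = (1 + 2/3z)y_n
  R(z) = (1 + 2/3z)/(1 − 1/3z).

Solve |R(x)|<1 on ℝ⁻.
x=-0.38: |R|=0.6627
R=−1: 1+2/3x = −1+1/3x ⇒ -1/3x=2 ⇒ x=2/(-1/3)=-6.0000
Confirm numerically:
  x=-5.223: |R|=0.90551 <1
  x=-4.846: |R|=0.85292 <1
  x=-4.493: |R|=0.79888 <1
  x=-6.542: |R|=1.05680 >1
  x=-6.288: |R|=1.03101 >1
Interval (-6.0000, 0).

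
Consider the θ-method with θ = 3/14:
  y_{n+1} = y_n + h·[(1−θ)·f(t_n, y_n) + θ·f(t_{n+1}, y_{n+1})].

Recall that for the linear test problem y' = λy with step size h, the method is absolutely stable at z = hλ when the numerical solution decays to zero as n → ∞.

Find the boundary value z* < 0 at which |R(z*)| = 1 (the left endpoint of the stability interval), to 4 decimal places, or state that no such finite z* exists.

Set f=λy, z=hλ:
  y_{n+1} = y_n + z·[11/14·y_n + 3/14·y_{n+1}] ⇒ (1 − 3/14z)y_{n+1} = (1 + 11/14z)y_n
  ⇒ R(z) = (1 + 11/14z)/(1 − 3/14z).

Boundary: |R(x)|=1, x<0.
x=-0.64: |R|=0.4372
R=−1: 1+11/14x = −1+3/14x ⇒ -4/7x=2 ⇒ x=2/(-4/7)=-3.5000
Confirm numerically:
  x=-3.415: |R|=0.97195 <1
  x=-2.448: |R|=0.60570 <1
  x=-1.598: |R|=0.19038 <1
  x=-3.846: |R|=1.10839 >1
  x=-3.748: |R|=1.07859 >1
  x=-3.676: |R|=1.05626 >1
So |R|<1 on (-3.5000, 0).

z* = -3.5000.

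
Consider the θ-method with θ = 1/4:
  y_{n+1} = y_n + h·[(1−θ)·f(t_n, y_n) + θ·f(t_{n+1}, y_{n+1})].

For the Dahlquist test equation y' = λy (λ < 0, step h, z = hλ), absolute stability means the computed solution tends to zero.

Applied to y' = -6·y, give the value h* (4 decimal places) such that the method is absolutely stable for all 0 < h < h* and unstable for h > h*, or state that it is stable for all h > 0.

(-4.0000,0); λ=-6 ⇒ h* = (4)/6 = 0.6667.

Test eqn y'=λy, z=hλ:
  y_{n+1} = y_n + z·[3/4·y_n + 1/4·y_{n+1}] ⇒ (1 − 1/4z)y_{n+1} = (1 + 3/4z)y_n
  so R(z) = (1 + 3/4z)/(1 − 1/4z).

Find x<0 with |R(x)|<1.
x=-1.33: |R|=0.0019
R=−1: 1+3/4x = −1+1/4x ⇒ -1/2x=2 ⇒ x=2/(-1/2)=-4.0000
Confirm numerically:
  x=-2.812: |R|=0.65120 <1
  x=-2.552: |R|=0.55800 <1
  x=-1.716: |R|=0.20084 <1
  x=-1.641: |R|=0.16362 <1
  x=-4.332: |R|=1.07969 >1
  x=-4.142: |R|=1.03488 >1
  x=-4.024: |R|=1.00598 >1
Stable set (-4.0000, 0).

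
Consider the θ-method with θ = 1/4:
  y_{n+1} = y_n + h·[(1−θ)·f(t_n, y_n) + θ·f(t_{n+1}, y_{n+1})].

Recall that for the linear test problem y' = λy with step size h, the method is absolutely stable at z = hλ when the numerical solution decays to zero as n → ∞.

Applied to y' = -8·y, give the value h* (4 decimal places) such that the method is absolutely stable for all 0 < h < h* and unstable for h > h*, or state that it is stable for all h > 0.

(-4.0000,0); λ=-8 ⇒ h* = (4)/8 = 0.5000.

On y'=λy, z=hλ:
  y_{n+1} = y_n + z·[3/4·y_n + 1/4·y_{n+1}] ⇒ (1 − 1/4z)y_{n+1} = (1 + 3/4z)y_n
  R(z) = (1 + 3/4z)/(1 − 1/4z).

Boundary: |R(x)|=1, x<0.
x=-0.84: |R|=0.3058
R=−1: 1+3/4x = −1+1/4x ⇒ -1/2x=2 ⇒ x=2/(-1/2)=-4.0000
Confirm numerically:
  x=-2.954: |R|=0.69917 <1
  x=-2.368: |R|=0.48744 <1
  x=-1.765: |R|=0.22463 <1
  x=-4.115: |R|=1.02834 >1
  x=-4.068: |R|=1.01686 >1
Interval (-4.0000, 0).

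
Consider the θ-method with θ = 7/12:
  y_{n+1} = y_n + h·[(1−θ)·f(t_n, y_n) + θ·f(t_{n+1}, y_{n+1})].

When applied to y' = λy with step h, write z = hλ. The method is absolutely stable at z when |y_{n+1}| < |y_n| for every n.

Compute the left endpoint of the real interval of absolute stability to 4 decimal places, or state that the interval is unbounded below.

Set f=λy, z=hλ:
  y_{n+1} = y_n + z·[5/12·y_n + 7/12·y_{n+1}] ⇒ (1 − 7/12z)y_{n+1} = (1 + 5/12z)y_n
  Hence R(z) = (1 + 5/12z)/(1 − 7/12z).

Need |R(x)|<1, x<0.
x=-1.32: |R|=0.2542
x=-2: |R|=0.0769
x=-10: |R|=0.4634
x=-100: |R|=0.6854
θ=7/12≥1/2 ⇒ |1+5/12x|<|1−7/12x| ∀x<0 ⇒ unbounded interval.

unbounded; (−∞, 0).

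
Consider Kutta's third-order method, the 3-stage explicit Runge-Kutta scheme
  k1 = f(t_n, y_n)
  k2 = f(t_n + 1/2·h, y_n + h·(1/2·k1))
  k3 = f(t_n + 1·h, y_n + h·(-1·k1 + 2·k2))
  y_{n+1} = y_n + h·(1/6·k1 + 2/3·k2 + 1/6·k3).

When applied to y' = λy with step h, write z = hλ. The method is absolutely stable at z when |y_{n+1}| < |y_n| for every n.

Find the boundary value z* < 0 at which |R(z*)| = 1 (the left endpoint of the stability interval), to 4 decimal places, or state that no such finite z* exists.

On y'=λy, z=hλ:
  order 3, 3-stage ⇒ R(z)=1+z+z^2/2+z^3/6
  (e.g. R(-1.61)=-0.00950, |R|=0.00950)

Find x<0 with |R(x)|<1.
x=-1.61: |R|=0.0095
|R(-2.42)|=0.8539 |R(-2.09)|=0.4275 |R(-0.96)|=0.3533
Bisect:
  x_lo=-3.1673 |R|=2.4470  x_hi=-0.1900 |R|=0.8269
  mid=-1.67866 |R|=0.05810 →hi
  mid=-2.42297 |R|=0.85837 →hi
  mid=-2.79513 |R|=1.52835 →lo
  mid=-2.60905 |R|=1.16550 →lo
  mid=-2.51601 |R|=1.00538 →lo
  mid=-2.46949 |R|=0.93028 →hi
  mid=-2.49275 |R|=0.96743 →hi
  ...
  [-2.51292,-2.51274] ⇒ x*=-2.5127
Interval (-2.5127, 0).

left endpoint -2.5127.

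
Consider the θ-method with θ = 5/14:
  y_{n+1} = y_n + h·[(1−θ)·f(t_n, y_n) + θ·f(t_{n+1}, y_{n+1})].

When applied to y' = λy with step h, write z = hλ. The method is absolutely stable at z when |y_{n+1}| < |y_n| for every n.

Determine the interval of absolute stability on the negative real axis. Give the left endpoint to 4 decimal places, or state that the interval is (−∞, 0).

z∈(-7.0000,0).

On y'=λy, z=hλ:
  y_{n+1} = y_n + z·[9/14·y_n + 5/14·y_{n+1}] ⇒ (1 − 5/14z)y_{n+1} = (1 + 9/14z)y_n
  so R(z) = (1 + 9/14z)/(1 − 5/14z).

Boundary: |R(x)|=1, x<0.
x=-0.81: |R|=0.3717
R=−1: 1+9/14x = −1+5/14x ⇒ -2/7x=2 ⇒ x=2/(-2/7)=-7.0000
Confirm numerically:
  x=-5.442: |R|=0.84877 <1
  x=-4.932: |R|=0.78603 <1
  x=-4.145: |R|=0.67113 <1
  x=-2.808: |R|=0.40200 <1
  x=-7.413: |R|=1.03235 >1
  x=-7.053: |R|=1.00430 >1
  x=-7.050: |R|=1.00406 >1
Interval (-7.0000, 0).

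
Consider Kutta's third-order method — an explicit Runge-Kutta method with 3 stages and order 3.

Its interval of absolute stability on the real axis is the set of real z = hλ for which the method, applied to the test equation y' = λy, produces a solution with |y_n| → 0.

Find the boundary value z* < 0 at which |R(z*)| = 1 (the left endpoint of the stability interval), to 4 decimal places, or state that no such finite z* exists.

z* = -2.5127.

With y'=λy (z=hλ):
  order 3, 3-stage ⇒ R(z)=1+z+z^2/2+z^3/6
  (e.g. R(-0.94)=0.36337, |R|=0.36337)

Find x<0 with |R(x)|<1.
x=-0.94: |R|=0.3634
|R(-2.87)|=1.6915 |R(-2.16)|=0.5068 |R(-2.14)|=0.4836
Bisect:
  x_lo=-2.8982 |R|=1.7557  x_hi=-0.2876 |R|=0.7498
  mid=-1.59292 |R|=0.00214 →hi
  mid=-2.24555 |R|=0.61150 →hi
  mid=-2.57187 |R|=1.09990 →lo
  mid=-2.40871 |R|=0.83695 →hi
  mid=-2.49029 |R|=0.96346 →hi
  mid=-2.53108 |R|=1.03041 →lo
  mid=-2.51069 |R|=0.99662 →hi
  mid=-2.52089 |R|=1.01343 →lo
  ...
  [-2.51276,-2.51260] ⇒ x*=-2.5127
Stable set (-2.5127, 0).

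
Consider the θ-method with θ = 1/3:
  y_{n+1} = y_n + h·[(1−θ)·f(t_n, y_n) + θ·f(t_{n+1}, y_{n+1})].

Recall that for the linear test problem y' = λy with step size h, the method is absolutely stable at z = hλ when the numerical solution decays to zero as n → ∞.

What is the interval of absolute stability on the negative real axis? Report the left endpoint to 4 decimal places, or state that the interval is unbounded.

Test eqn y'=λy, z=hλ:
  y_{n+1} = y_n + z·[2/3·y_n + 1/3·y_{n+1}] ⇒ (1 − 1/3z)y_{n+1} = (1 + 2/3z)y_n
  so R(z) = (1 + 2/3z)/(1 − 1/3z).

Boundary: |R(x)|=1, x<0.
x=-1.14: |R|=0.1739
R=−1: 1+2/3x = −1+1/3x ⇒ -1/3x=2 ⇒ x=2/(-1/3)=-6.0000
Confirm numerically:
  x=-5.060: |R|=0.88337 <1
  x=-4.428: |R|=0.78837 <1
  x=-2.697: |R|=0.42022 <1
  x=-6.458: |R|=1.04842 >1
  x=-6.261: |R|=1.02818 >1
  x=-6.084: |R|=1.00925 >1
Stable set (-6.0000, 0).

(-6.0000, 0).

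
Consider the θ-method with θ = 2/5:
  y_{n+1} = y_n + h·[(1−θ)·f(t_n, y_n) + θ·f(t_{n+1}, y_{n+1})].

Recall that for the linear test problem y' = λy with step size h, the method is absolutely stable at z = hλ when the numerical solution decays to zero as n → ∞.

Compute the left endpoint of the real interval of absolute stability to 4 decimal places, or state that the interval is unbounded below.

With y'=λy (z=hλ):
  y_{n+1} = y_n + z·[3/5·y_n + 2/5·y_{n+1}] ⇒ (1 − 2/5z)y_{n+1} = (1 + 3/5z)y_n
  R(z) = (1 + 3/5z)/(1 − 2/5z).

Solve |R(x)|<1 on ℝ⁻.
x=-1.1: |R|=0.2361
R=−1: 1+3/5x = −1+2/5x ⇒ -1/5x=2 ⇒ x=2/(-1/5)=-10.0000
Confirm numerically:
  x=-9.097: |R|=0.96107 <1
  x=-8.344: |R|=0.92364 <1
  x=-6.471: |R|=0.80331 <1
  x=-10.446: |R|=1.01723 >1
  x=-10.186: |R|=1.00733 >1
Stable set (-10.0000, 0).

z* = -10.0000.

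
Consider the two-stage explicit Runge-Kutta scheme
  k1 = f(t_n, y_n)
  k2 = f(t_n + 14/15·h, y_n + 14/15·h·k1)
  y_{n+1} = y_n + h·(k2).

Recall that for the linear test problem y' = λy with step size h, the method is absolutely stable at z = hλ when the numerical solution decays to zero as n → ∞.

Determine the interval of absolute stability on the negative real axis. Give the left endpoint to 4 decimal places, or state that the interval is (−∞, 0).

(-1.0714, 0).

Set f=λy, z=hλ:
  k1=λy_n ⇒ h·k1=z·y_n;  k2=λ(1+14/15z)y_n ⇒ h·k2=z(1+14/15z)y_n
  y_{n+1}/y_n = 1 + z(1+14/15z) = 1 + z + 14/15z²
  Hence R(z) = 1 + z + 14/15z².

Boundary: |R(x)|=1, x<0.
x=-1.25: |R|=1.2083
R=1: x+14/15x²=0 ⇒ x=−15/14=-1.0714; min R=1−1/(4·14/15)=0.7321>−1
Confirm numerically:
  x=-0.907: |R|=0.86081 <1
  x=-0.820: |R|=0.80757 <1
  x=-0.445: |R|=0.73982 <1
  x=-1.478: |R|=1.56085 >1
  x=-1.247: |R|=1.20434 >1
  x=-1.194: |R|=1.13659 >1
Interval (-1.0714, 0).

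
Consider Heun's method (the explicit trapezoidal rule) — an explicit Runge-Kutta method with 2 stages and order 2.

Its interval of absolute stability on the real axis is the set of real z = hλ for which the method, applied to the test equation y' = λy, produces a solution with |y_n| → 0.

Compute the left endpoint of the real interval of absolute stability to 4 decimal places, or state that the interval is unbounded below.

Test eqn y'=λy, z=hλ:
  order 2, 2-stage ⇒ R(z)=1+z+z^2/2
  (e.g. R(-1.72)=0.75920, |R|=0.75920)

Boundary: |R(x)|=1, x<0.
x=-1.72: |R|=0.7592
|R(-2.37)|=1.4385 |R(-1.98)|=0.9802 |R(-1.59)|=0.6741
Bisect:
  x_lo=-2.8729 |R|=2.2539  x_hi=-0.3795 |R|=0.6925
  mid=-1.62619 |R|=0.69605 →hi
  mid=-2.24955 |R|=1.28069 →lo
  mid=-1.93787 |R|=0.93980 →hi
  mid=-2.09371 |R|=1.09810 →lo
  mid=-2.01579 |R|=1.01591 →lo
  mid=-1.97683 |R|=0.97710 →hi
  mid=-1.99631 |R|=0.99631 →hi
  mid=-2.00605 |R|=1.00607 →lo
  mid=-2.00118 |R|=1.00118 →lo
  mid=-1.99874 |R|=0.99874 →hi
  ...
  [-2.00011,-1.99996] ⇒ x*=-2.0000
So |R|<1 on (-2.0000, 0).

left endpoint -2.0000.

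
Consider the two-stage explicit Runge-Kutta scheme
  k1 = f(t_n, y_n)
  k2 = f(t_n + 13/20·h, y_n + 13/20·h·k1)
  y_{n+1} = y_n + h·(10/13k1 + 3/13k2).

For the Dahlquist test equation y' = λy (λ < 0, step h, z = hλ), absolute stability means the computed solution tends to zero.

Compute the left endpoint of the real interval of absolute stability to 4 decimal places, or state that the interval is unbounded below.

z* = -6.6667.

Set f=λy, z=hλ:
  k1=λy_n ⇒ h·k1=z·y_n;  k2=λ(1+13/20z)y_n ⇒ h·k2=z(1+13/20z)y_n
  y_{n+1}/y_n = 1 + 10/13z + 3/13z(1+13/20z) = 1 + z + 3/20z²
  so R(z) = 1 + z + 3/20z².

Boundary: |R(x)|=1, x<0.
x=-1.55: |R|=0.1896
R=1: x+3/20x²=0 ⇒ x=−20/3=-6.6667; min R=1−1/(4·3/20)=-0.6667>−1
Confirm numerically:
  x=-5.443: |R|=0.00094 <1
  x=-4.681: |R|=0.39424 <1
  x=-4.616: |R|=0.41988 <1
  x=-6.925: |R|=1.26834 >1
  x=-6.868: |R|=1.20741 >1
  x=-6.731: |R|=1.06495 >1
Stable set (-6.6667, 0).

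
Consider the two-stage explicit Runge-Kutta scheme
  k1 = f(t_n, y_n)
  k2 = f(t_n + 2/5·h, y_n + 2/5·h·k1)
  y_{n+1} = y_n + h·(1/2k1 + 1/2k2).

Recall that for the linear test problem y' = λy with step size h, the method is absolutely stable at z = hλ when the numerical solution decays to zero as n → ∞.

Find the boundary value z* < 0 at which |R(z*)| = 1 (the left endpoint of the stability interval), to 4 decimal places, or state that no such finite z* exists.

left endpoint -5.0000.

Set f=λy, z=hλ:
  k1=λy_n ⇒ h·k1=z·y_n;  k2=λ(1+2/5z)y_n ⇒ h·k2=z(1+2/5z)y_n
  y_{n+1}/y_n = 1 + 1/2z + 1/2z(1+2/5z) = 1 + z + 1/5z²
  Hence R(z) = 1 + z + 1/5z².

Need |R(x)|<1, x<0.
x=-1.32: |R|=0.0285
R=1: x+1/5x²=0 ⇒ x=−5=-5.0000; min R=1−1/(4·1/5)=-0.2500>−1
Confirm numerically:
  x=-4.602: |R|=0.63368 <1
  x=-4.084: |R|=0.25181 <1
  x=-2.731: |R|=0.23933 <1
  x=-5.582: |R|=1.64974 >1
  x=-5.150: |R|=1.15450 >1
Stable set (-5.0000, 0).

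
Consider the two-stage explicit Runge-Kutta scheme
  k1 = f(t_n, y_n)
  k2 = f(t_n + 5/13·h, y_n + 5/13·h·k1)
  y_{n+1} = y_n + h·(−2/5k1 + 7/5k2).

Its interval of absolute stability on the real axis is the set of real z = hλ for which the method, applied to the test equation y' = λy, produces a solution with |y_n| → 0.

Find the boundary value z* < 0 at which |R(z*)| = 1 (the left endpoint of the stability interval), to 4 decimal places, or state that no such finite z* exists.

On y'=λy, z=hλ:
  k1=λy_n ⇒ h·k1=z·y_n;  k2=λ(1+5/13z)y_n ⇒ h·k2=z(1+5/13z)y_n
  y_{n+1}/y_n = 1 − 2/5z + 7/5z(1+5/13z) = 1 + z + 7/13z²
  ⇒ R(z) = 1 + z + 7/13z².

Need |R(x)|<1, x<0.
x=-1.4: |R|=0.6554
R=1: x+7/13x²=0 ⇒ x=−13/7=-1.8571; min R=1−1/(4·7/13)=0.5357>−1
Confirm numerically:
  x=-1.511: |R|=0.71837 <1
  x=-1.421: |R|=0.66628 <1
  x=-1.220: |R|=0.58145 <1
  x=-1.020: |R|=0.54022 <1
  x=-2.392: |R|=1.68890 >1
  x=-2.154: |R|=1.34431 >1
  x=-1.931: |R|=1.07679 >1
So |R|<1 on (-1.8571, 0).

z* = -1.8571.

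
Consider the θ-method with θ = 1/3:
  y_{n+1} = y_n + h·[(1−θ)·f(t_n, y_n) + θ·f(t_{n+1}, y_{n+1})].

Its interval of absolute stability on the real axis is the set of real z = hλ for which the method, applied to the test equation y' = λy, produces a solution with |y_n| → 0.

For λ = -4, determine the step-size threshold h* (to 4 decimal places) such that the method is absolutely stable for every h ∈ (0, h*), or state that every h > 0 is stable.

Set f=λy, z=hλ:
  y_{n+1} = y_n + z·[2/3·y_n + 1/3·y_{n+1}] ⇒ (1 − 1/3z)y_{n+1} = (1 + 2/3z)y_n
  ⇒ R(z) = (1 + 2/3z)/(1 − 1/3z).

Solve |R(x)|<1 on ℝ⁻.
x=-1.61: |R|=0.0477
R=−1: 1+2/3x = −1+1/3x ⇒ -1/3x=2 ⇒ x=2/(-1/3)=-6.0000
Confirm numerically:
  x=-5.736: |R|=0.96978 <1
  x=-3.923: |R|=0.69999 <1
  x=-2.626: |R|=0.40028 <1
  x=-6.472: |R|=1.04983 >1
  x=-6.459: |R|=1.04853 >1
  x=-6.119: |R|=1.01305 >1
Stable set (-6.0000, 0).

(-6.0000,0); λ=-4 ⇒ h* = (6)/4 = 1.5000.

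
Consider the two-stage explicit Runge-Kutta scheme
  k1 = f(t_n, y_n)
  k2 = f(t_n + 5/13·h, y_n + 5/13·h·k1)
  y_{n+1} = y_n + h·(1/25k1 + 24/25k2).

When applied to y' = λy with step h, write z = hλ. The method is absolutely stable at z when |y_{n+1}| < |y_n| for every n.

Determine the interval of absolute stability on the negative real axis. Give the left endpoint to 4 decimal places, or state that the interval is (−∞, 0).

z∈(-2.7083,0).

Test eqn y'=λy, z=hλ:
  k1=λy_n ⇒ h·k1=z·y_n;  k2=λ(1+5/13z)y_n ⇒ h·k2=z(1+5/13z)y_n
  y_{n+1}/y_n = 1 + 1/25z + 24/25z(1+5/13z) = 1 + z + 24/65z²
  R(z) = 1 + z + 24/65z².

Solve |R(x)|<1 on ℝ⁻.
x=-0.72: |R|=0.4714
R=1: x+24/65x²=0 ⇒ x=−65/24=-2.7083; min R=1−1/(4·24/65)=0.3229>−1
Confirm numerically:
  x=-1.944: |R|=0.45137 <1
  x=-1.183: |R|=0.33373 <1
  x=-1.134: |R|=0.34081 <1
  x=-3.255: |R|=1.65701 >1
  x=-2.932: |R|=1.24214 >1
  x=-2.914: |R|=1.22128 >1
So |R|<1 on (-2.7083, 0).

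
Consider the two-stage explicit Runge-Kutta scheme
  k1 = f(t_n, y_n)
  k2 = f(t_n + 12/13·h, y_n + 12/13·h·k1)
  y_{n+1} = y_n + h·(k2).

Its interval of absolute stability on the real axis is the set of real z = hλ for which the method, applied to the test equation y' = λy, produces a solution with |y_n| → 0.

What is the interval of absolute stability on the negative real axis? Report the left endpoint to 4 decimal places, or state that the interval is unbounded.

(-1.0833, 0).

Set f=λy, z=hλ:
  k1=λy_n ⇒ h·k1=z·y_n;  k2=λ(1+12/13z)y_n ⇒ h·k2=z(1+12/13z)y_n
  y_{n+1}/y_n = 1 + z(1+12/13z) = 1 + z + 12/13z²
  so R(z) = 1 + z + 12/13z².

Boundary: |R(x)|=1, x<0.
x=-0.35: |R|=0.7631
R=1: x+12/13x²=0 ⇒ x=−13/12=-1.0833; min R=1−1/(4·12/13)=0.7292>−1
Confirm numerically:
  x=-0.687: |R|=0.74866 <1
  x=-0.668: |R|=0.74390 <1
  x=-0.437: |R|=0.73928 <1
  x=-1.650: |R|=1.86308 >1
  x=-1.374: |R|=1.36865 >1
So |R|<1 on (-1.0833, 0).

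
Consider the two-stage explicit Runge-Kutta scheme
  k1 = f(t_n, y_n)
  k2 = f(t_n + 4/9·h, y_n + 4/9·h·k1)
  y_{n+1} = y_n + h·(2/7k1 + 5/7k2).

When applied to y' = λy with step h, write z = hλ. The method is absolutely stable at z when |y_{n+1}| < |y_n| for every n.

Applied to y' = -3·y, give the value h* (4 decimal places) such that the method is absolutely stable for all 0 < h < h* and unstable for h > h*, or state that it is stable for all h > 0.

(-3.1500,0); λ=-3 ⇒ h* = (63/20)/3 = 1.0500.

Test eqn y'=λy, z=hλ:
  k1=λy_n ⇒ h·k1=z·y_n;  k2=λ(1+4/9z)y_n ⇒ h·k2=z(1+4/9z)y_n
  y_{n+1}/y_n = 1 + 2/7z + 5/7z(1+4/9z) = 1 + z + 20/63z²
  R(z) = 1 + z + 20/63z².

Need |R(x)|<1, x<0.
x=-1.58: |R|=0.2125
R=1: x+20/63x²=0 ⇒ x=−63/20=-3.1500; min R=1−1/(4·20/63)=0.2125>−1
Confirm numerically:
  x=-2.473: |R|=0.46850 <1
  x=-2.429: |R|=0.44403 <1
  x=-2.397: |R|=0.42700 <1
  x=-3.255: |R|=1.10850 >1
  x=-3.240: |R|=1.09257 >1
So |R|<1 on (-3.1500, 0).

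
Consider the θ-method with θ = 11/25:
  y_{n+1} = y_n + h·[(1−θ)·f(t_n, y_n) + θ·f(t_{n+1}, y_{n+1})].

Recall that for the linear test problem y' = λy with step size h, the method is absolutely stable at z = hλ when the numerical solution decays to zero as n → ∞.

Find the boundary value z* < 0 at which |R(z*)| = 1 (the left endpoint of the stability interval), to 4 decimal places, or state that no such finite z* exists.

On y'=λy, z=hλ:
  y_{n+1} = y_n + z·[14/25·y_n + 11/25·y_{n+1}] ⇒ (1 − 11/25z)y_{n+1} = (1 + 14/25z)y_n
  R(z) = (1 + 14/25z)/(1 − 11/25z).

Need |R(x)|<1, x<0.
x=-1.26: |R|=0.1894
R=−1: 1+14/25x = −1+11/25x ⇒ -3/25x=2 ⇒ x=2/(-3/25)=-16.6667
Confirm numerically:
  x=-14.758: |R|=0.96943 <1
  x=-11.218: |R|=0.88985 <1
  x=-10.877: |R|=0.87992 <1
  x=-9.913: |R|=0.84885 <1
  x=-17.250: |R|=1.00815 >1
  x=-16.929: |R|=1.00373 >1
  x=-16.731: |R|=1.00092 >1
So |R|<1 on (-16.6667, 0).

z* = -16.6667.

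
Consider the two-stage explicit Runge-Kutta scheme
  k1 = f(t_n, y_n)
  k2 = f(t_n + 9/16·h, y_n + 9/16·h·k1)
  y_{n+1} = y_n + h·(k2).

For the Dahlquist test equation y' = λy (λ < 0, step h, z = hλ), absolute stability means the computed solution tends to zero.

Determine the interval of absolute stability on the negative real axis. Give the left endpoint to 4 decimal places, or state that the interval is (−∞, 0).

z∈(-1.7778,0).

On y'=λy, z=hλ:
  k1=λy_n ⇒ h·k1=z·y_n;  k2=λ(1+9/16z)y_n ⇒ h·k2=z(1+9/16z)y_n
  y_{n+1}/y_n = 1 + z(1+9/16z) = 1 + z + 9/16z²
  ⇒ R(z) = 1 + z + 9/16z².

Find x<0 with |R(x)|<1.
x=-1.7: |R|=0.9256
R=1: x+9/16x²=0 ⇒ x=−16/9=-1.7778; min R=1−1/(4·9/16)=0.5556>−1
Confirm numerically:
  x=-1.409: |R|=0.70772 <1
  x=-1.291: |R|=0.64651 <1
  x=-0.984: |R|=0.56064 <1
  x=-0.901: |R|=0.55564 <1
  x=-2.151: |R|=1.45158 >1
  x=-2.078: |R|=1.35092 >1
  x=-2.070: |R|=1.34026 >1
Interval (-1.7778, 0).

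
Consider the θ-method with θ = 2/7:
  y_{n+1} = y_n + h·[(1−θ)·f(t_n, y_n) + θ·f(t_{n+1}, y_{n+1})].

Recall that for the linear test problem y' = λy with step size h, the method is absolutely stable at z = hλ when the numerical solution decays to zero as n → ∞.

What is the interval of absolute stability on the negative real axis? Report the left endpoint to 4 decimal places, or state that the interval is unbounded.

Test eqn y'=λy, z=hλ:
  y_{n+1} = y_n + z·[5/7·y_n + 2/7·y_{n+1}] ⇒ (1 − 2/7z)y_{n+1} = (1 + 5/7z)y_n
  so R(z) = (1 + 5/7z)/(1 − 2/7z).

Solve |R(x)|<1 on ℝ⁻.
x=-1.29: |R|=0.0574
R=−1: 1+5/7x = −1+2/7x ⇒ -3/7x=2 ⇒ x=2/(-3/7)=-4.6667
Confirm numerically:
  x=-4.212: |R|=0.91157 <1
  x=-4.200: |R|=0.90909 <1
  x=-2.941: |R|=0.59812 <1
  x=-5.241: |R|=1.09856 >1
  x=-4.747: |R|=1.01461 >1
So |R|<1 on (-4.6667, 0).

z∈(-4.6667,0).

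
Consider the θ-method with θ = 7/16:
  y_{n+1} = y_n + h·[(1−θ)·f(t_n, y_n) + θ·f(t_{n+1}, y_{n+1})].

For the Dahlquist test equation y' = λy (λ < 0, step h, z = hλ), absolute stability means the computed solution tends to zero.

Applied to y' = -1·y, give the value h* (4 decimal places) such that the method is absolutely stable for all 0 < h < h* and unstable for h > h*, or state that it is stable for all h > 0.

On y'=λy, z=hλ:
  y_{n+1} = y_n + z·[9/16·y_n + 7/16·y_{n+1}] ⇒ (1 − 7/16z)y_{n+1} = (1 + 9/16z)y_n
  ⇒ R(z) = (1 + 9/16z)/(1 − 7/16z).

Solve |R(x)|<1 on ℝ⁻.
x=-1.24: |R|=0.1961
R=−1: 1+9/16x = −1+7/16x ⇒ -1/8x=2 ⇒ x=2/(-1/8)=-16.0000
Confirm numerically:
  x=-15.449: |R|=0.99112 <1
  x=-15.242: |R|=0.98764 <1
  x=-9.654: |R|=0.84814 <1
  x=-9.536: |R|=0.84377 <1
  x=-16.301: |R|=1.00463 >1
  x=-16.075: |R|=1.00117 >1
So |R|<1 on (-16.0000, 0).

(-16.0000,0); λ=-1 ⇒ h* = (16)/1 = 16.0000.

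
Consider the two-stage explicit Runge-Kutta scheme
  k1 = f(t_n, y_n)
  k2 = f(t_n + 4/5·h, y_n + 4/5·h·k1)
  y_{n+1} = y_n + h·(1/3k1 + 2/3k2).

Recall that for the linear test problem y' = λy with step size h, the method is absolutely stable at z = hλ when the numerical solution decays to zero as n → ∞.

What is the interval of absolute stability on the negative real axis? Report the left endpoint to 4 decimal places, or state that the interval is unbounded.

With y'=λy (z=hλ):
  k1=λy_n ⇒ h·k1=z·y_n;  k2=λ(1+4/5z)y_n ⇒ h·k2=z(1+4/5z)y_n
  y_{n+1}/y_n = 1 + 1/3z + 2/3z(1+4/5z) = 1 + z + 8/15z²
  ⇒ R(z) = 1 + z + 8/15z².

Need |R(x)|<1, x<0.
x=-1.15: |R|=0.5553
R=1: x+8/15x²=0 ⇒ x=−15/8=-1.8750; min R=1−1/(4·8/15)=0.5312>−1
Confirm numerically:
  x=-1.546: |R|=0.72873 <1
  x=-1.478: |R|=0.68706 <1
  x=-1.410: |R|=0.65032 <1
  x=-2.340: |R|=1.58032 >1
  x=-2.192: |R|=1.37059 >1
  x=-1.953: |R|=1.08124 >1
Stable set (-1.8750, 0).

z∈(-1.8750,0).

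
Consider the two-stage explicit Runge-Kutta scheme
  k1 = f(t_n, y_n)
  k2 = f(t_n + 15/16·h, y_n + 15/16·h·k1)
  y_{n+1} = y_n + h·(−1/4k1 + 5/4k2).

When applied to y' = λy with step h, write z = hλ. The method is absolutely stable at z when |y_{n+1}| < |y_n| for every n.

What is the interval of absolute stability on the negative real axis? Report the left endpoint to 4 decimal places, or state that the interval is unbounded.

Test eqn y'=λy, z=hλ:
  k1=λy_n ⇒ h·k1=z·y_n;  k2=λ(1+15/16z)y_n ⇒ h·k2=z(1+15/16z)y_n
  y_{n+1}/y_n = 1 − 1/4z + 5/4z(1+15/16z) = 1 + z + 75/64z²
  so R(z) = 1 + z + 75/64z².

Need |R(x)|<1, x<0.
x=-1.61: |R|=2.4276
R=1: x+75/64x²=0 ⇒ x=−64/75=-0.8533; min R=1−1/(4·75/64)=0.7867>−1
Confirm numerically:
  x=-0.737: |R|=0.89953 <1
  x=-0.501: |R|=0.79314 <1
  x=-0.393: |R|=0.78799 <1
  x=-1.390: |R|=1.87418 >1
  x=-1.108: |R|=1.33067 >1
  x=-0.993: |R|=1.16253 >1
So |R|<1 on (-0.8533, 0).

(-0.8533, 0).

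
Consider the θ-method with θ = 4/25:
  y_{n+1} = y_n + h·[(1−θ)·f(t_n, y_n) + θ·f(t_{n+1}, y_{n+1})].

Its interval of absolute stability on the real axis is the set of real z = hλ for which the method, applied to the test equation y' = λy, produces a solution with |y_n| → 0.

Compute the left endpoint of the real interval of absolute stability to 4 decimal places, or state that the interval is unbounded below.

On y'=λy, z=hλ:
  y_{n+1} = y_n + z·[21/25·y_n + 4/25·y_{n+1}] ⇒ (1 − 4/25z)y_{n+1} = (1 + 21/25z)y_n
  so R(z) = (1 + 21/25z)/(1 − 4/25z).

Boundary: |R(x)|=1, x<0.
x=-0.34: |R|=0.6775
R=−1: 1+21/25x = −1+4/25x ⇒ -17/25x=2 ⇒ x=2/(-17/25)=-2.9412
Confirm numerically:
  x=-2.479: |R|=0.77497 <1
  x=-2.420: |R|=0.74452 <1
  x=-2.344: |R|=0.70468 <1
  x=-1.882: |R|=0.44645 <1
  x=-3.472: |R|=1.23205 >1
  x=-3.391: |R|=1.19829 >1
  x=-3.160: |R|=1.09883 >1
So |R|<1 on (-2.9412, 0).

left endpoint -2.9412.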